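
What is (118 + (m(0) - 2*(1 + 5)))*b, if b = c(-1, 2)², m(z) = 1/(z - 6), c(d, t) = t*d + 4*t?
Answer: 3810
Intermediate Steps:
c(d, t) = 4*t + d*t (c(d, t) = d*t + 4*t = 4*t + d*t)
m(z) = 1/(-6 + z)
b = 36 (b = (2*(4 - 1))² = (2*3)² = 6² = 36)
(118 + (m(0) - 2*(1 + 5)))*b = (118 + (1/(-6 + 0) - 2*(1 + 5)))*36 = (118 + (1/(-6) - 2*6))*36 = (118 + (-⅙ - 1*12))*36 = (118 + (-⅙ - 12))*36 = (118 - 73/6)*36 = (635/6)*36 = 3810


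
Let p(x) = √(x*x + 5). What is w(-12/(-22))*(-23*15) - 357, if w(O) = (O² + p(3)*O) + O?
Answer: -78387/121 - 2070*√14/11 ≈ -1351.9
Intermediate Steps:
p(x) = √(5 + x²) (p(x) = √(x² + 5) = √(5 + x²))
w(O) = O + O² + O*√14 (w(O) = (O² + √(5 + 3²)*O) + O = (O² + √(5 + 9)*O) + O = (O² + √14*O) + O = (O² + O*√14) + O = O + O² + O*√14)
w(-12/(-22))*(-23*15) - 357 = ((-12/(-22))*(1 - 12/(-22) + √14))*(-23*15) - 357 = ((-12*(-1/22))*(1 - 12*(-1/22) + √14))*(-345) - 357 = (6*(1 + 6/11 + √14)/11)*(-345) - 357 = (6*(17/11 + √14)/11)*(-345) - 357 = (102/121 + 6*√14/11)*(-345) - 357 = (-35190/121 - 2070*√14/11) - 357 = -78387/121 - 2070*√14/11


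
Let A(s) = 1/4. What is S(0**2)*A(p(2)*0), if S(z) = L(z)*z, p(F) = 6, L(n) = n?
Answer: 0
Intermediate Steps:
S(z) = z**2 (S(z) = z*z = z**2)
A(s) = 1/4
S(0**2)*A(p(2)*0) = (0**2)**2*(1/4) = 0**2*(1/4) = 0*(1/4) = 0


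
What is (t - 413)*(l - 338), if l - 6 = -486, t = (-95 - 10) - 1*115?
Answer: 517794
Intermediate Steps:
t = -220 (t = -105 - 115 = -220)
l = -480 (l = 6 - 486 = -480)
(t - 413)*(l - 338) = (-220 - 413)*(-480 - 338) = -633*(-818) = 517794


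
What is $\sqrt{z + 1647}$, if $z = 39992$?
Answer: $\sqrt{41639} \approx 204.06$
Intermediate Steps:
$\sqrt{z + 1647} = \sqrt{39992 + 1647} = \sqrt{41639}$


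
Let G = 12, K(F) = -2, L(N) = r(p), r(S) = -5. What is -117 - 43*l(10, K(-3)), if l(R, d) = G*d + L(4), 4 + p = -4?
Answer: 1130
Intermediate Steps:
p = -8 (p = -4 - 4 = -8)
L(N) = -5
l(R, d) = -5 + 12*d (l(R, d) = 12*d - 5 = -5 + 12*d)
-117 - 43*l(10, K(-3)) = -117 - 43*(-5 + 12*(-2)) = -117 - 43*(-5 - 24) = -117 - 43*(-29) = -117 + 1247 = 1130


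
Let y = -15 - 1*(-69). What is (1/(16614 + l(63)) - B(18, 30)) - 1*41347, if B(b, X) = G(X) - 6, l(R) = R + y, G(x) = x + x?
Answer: -692680130/16731 ≈ -41401.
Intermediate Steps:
G(x) = 2*x
y = 54 (y = -15 + 69 = 54)
l(R) = 54 + R (l(R) = R + 54 = 54 + R)
B(b, X) = -6 + 2*X (B(b, X) = 2*X - 6 = -6 + 2*X)
(1/(16614 + l(63)) - B(18, 30)) - 1*41347 = (1/(16614 + (54 + 63)) - (-6 + 2*30)) - 1*41347 = (1/(16614 + 117) - (-6 + 60)) - 41347 = (1/16731 - 1*54) - 41347 = (1/16731 - 54) - 41347 = -903473/16731 - 41347 = -692680130/16731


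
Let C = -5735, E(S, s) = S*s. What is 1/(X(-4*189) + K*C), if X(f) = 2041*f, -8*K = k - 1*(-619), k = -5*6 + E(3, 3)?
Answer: -4/4457219 ≈ -8.9742e-7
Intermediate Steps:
k = -21 (k = -5*6 + 3*3 = -30 + 9 = -21)
K = -299/4 (K = -(-21 - 1*(-619))/8 = -(-21 + 619)/8 = -⅛*598 = -299/4 ≈ -74.750)
1/(X(-4*189) + K*C) = 1/(2041*(-4*189) - 299/4*(-5735)) = 1/(2041*(-756) + 1714765/4) = 1/(-1542996 + 1714765/4) = 1/(-4457219/4) = -4/4457219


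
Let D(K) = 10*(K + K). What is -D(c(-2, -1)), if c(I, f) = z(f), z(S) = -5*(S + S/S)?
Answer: 0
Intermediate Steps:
z(S) = -5 - 5*S (z(S) = -5*(S + 1) = -5*(1 + S) = -5 - 5*S)
c(I, f) = -5 - 5*f
D(K) = 20*K (D(K) = 10*(2*K) = 20*K)
-D(c(-2, -1)) = -20*(-5 - 5*(-1)) = -20*(-5 + 5) = -20*0 = -1*0 = 0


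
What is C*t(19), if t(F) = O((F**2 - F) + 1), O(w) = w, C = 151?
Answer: 51793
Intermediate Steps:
t(F) = 1 + F**2 - F (t(F) = (F**2 - F) + 1 = 1 + F**2 - F)
C*t(19) = 151*(1 + 19**2 - 1*19) = 151*(1 + 361 - 19) = 151*343 = 51793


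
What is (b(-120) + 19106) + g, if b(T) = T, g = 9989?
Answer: 28975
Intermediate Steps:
(b(-120) + 19106) + g = (-120 + 19106) + 9989 = 18986 + 9989 = 28975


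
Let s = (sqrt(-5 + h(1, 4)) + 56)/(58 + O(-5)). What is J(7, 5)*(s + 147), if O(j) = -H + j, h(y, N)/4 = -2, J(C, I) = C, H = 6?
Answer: 48755/47 + 7*I*sqrt(13)/47 ≈ 1037.3 + 0.537*I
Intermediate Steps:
h(y, N) = -8 (h(y, N) = 4*(-2) = -8)
O(j) = -6 + j (O(j) = -1*6 + j = -6 + j)
s = 56/47 + I*sqrt(13)/47 (s = (sqrt(-5 - 8) + 56)/(58 + (-6 - 5)) = (sqrt(-13) + 56)/(58 - 11) = (I*sqrt(13) + 56)/47 = (56 + I*sqrt(13))*(1/47) = 56/47 + I*sqrt(13)/47 ≈ 1.1915 + 0.076714*I)
J(7, 5)*(s + 147) = 7*((56/47 + I*sqrt(13)/47) + 147) = 7*(6965/47 + I*sqrt(13)/47) = 48755/47 + 7*I*sqrt(13)/47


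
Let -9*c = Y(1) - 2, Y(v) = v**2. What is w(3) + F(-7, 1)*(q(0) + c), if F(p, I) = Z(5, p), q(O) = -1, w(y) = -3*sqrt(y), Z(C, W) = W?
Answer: 56/9 - 3*sqrt(3) ≈ 1.0261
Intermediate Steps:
F(p, I) = p
c = 1/9 (c = -(1**2 - 2)/9 = -(1 - 2)/9 = -1/9*(-1) = 1/9 ≈ 0.11111)
w(3) + F(-7, 1)*(q(0) + c) = -3*sqrt(3) - 7*(-1 + 1/9) = -3*sqrt(3) - 7*(-8/9) = -3*sqrt(3) + 56/9 = 56/9 - 3*sqrt(3)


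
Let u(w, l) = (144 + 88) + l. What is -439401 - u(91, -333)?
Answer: -439300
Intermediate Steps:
u(w, l) = 232 + l
-439401 - u(91, -333) = -439401 - (232 - 333) = -439401 - 1*(-101) = -439401 + 101 = -439300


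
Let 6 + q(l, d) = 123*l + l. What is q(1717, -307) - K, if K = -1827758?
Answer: 2040660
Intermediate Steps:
q(l, d) = -6 + 124*l (q(l, d) = -6 + (123*l + l) = -6 + 124*l)
q(1717, -307) - K = (-6 + 124*1717) - 1*(-1827758) = (-6 + 212908) + 1827758 = 212902 + 1827758 = 2040660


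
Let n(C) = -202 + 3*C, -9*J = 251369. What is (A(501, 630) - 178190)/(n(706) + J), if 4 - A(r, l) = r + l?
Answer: 1613853/234125 ≈ 6.8931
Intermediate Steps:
A(r, l) = 4 - l - r (A(r, l) = 4 - (r + l) = 4 - (l + r) = 4 + (-l - r) = 4 - l - r)
J = -251369/9 (J = -⅑*251369 = -251369/9 ≈ -27930.)
(A(501, 630) - 178190)/(n(706) + J) = ((4 - 1*630 - 1*501) - 178190)/((-202 + 3*706) - 251369/9) = ((4 - 630 - 501) - 178190)/((-202 + 2118) - 251369/9) = (-1127 - 178190)/(1916 - 251369/9) = -179317/(-234125/9) = -179317*(-9/234125) = 1613853/234125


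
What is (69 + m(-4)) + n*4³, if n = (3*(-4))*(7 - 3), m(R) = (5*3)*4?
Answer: -2943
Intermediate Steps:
m(R) = 60 (m(R) = 15*4 = 60)
n = -48 (n = -12*4 = -48)
(69 + m(-4)) + n*4³ = (69 + 60) - 48*4³ = 129 - 48*64 = 129 - 3072 = -2943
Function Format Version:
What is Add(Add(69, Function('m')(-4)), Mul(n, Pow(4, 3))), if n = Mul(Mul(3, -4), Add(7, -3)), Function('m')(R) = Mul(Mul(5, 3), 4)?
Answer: -2943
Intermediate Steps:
Function('m')(R) = 60 (Function('m')(R) = Mul(15, 4) = 60)
n = -48 (n = Mul(-12, 4) = -48)
Add(Add(69, Function('m')(-4)), Mul(n, Pow(4, 3))) = Add(Add(69, 60), Mul(-48, Pow(4, 3))) = Add(129, Mul(-48, 64)) = Add(129, -3072) = -2943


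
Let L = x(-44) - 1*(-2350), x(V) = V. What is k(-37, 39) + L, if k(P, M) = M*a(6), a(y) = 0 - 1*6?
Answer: 2072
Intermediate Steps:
a(y) = -6 (a(y) = 0 - 6 = -6)
k(P, M) = -6*M (k(P, M) = M*(-6) = -6*M)
L = 2306 (L = -44 - 1*(-2350) = -44 + 2350 = 2306)
k(-37, 39) + L = -6*39 + 2306 = -234 + 2306 = 2072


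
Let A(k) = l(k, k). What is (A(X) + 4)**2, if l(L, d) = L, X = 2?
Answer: 36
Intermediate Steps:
A(k) = k
(A(X) + 4)**2 = (2 + 4)**2 = 6**2 = 36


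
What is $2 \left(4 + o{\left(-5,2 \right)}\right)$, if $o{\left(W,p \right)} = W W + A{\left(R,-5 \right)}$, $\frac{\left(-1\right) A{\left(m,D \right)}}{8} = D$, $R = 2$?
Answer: $138$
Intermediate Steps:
$A{\left(m,D \right)} = - 8 D$
$o{\left(W,p \right)} = 40 + W^{2}$ ($o{\left(W,p \right)} = W W - -40 = W^{2} + 40 = 40 + W^{2}$)
$2 \left(4 + o{\left(-5,2 \right)}\right) = 2 \left(4 + \left(40 + \left(-5\right)^{2}\right)\right) = 2 \left(4 + \left(40 + 25\right)\right) = 2 \left(4 + 65\right) = 2 \cdot 69 = 138$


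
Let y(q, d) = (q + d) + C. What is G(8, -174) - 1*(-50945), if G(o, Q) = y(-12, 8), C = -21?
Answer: 50920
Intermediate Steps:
y(q, d) = -21 + d + q (y(q, d) = (q + d) - 21 = (d + q) - 21 = -21 + d + q)
G(o, Q) = -25 (G(o, Q) = -21 + 8 - 12 = -25)
G(8, -174) - 1*(-50945) = -25 - 1*(-50945) = -25 + 50945 = 50920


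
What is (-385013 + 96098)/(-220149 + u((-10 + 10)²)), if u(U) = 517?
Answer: 288915/219632 ≈ 1.3155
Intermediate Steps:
(-385013 + 96098)/(-220149 + u((-10 + 10)²)) = (-385013 + 96098)/(-220149 + 517) = -288915/(-219632) = -288915*(-1/219632) = 288915/219632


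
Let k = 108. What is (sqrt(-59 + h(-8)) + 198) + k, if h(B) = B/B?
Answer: 306 + I*sqrt(58) ≈ 306.0 + 7.6158*I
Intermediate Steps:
h(B) = 1
(sqrt(-59 + h(-8)) + 198) + k = (sqrt(-59 + 1) + 198) + 108 = (sqrt(-58) + 198) + 108 = (I*sqrt(58) + 198) + 108 = (198 + I*sqrt(58)) + 108 = 306 + I*sqrt(58)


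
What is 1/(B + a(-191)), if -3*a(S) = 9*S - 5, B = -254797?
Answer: -3/762667 ≈ -3.9336e-6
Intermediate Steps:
a(S) = 5/3 - 3*S (a(S) = -(9*S - 5)/3 = -(-5 + 9*S)/3 = 5/3 - 3*S)
1/(B + a(-191)) = 1/(-254797 + (5/3 - 3*(-191))) = 1/(-254797 + (5/3 + 573)) = 1/(-254797 + 1724/3) = 1/(-762667/3) = -3/762667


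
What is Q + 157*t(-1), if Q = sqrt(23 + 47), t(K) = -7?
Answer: -1099 + sqrt(70) ≈ -1090.6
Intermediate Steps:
Q = sqrt(70) ≈ 8.3666
Q + 157*t(-1) = sqrt(70) + 157*(-7) = sqrt(70) - 1099 = -1099 + sqrt(70)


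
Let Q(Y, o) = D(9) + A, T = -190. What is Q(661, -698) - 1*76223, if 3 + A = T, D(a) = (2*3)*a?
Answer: -76362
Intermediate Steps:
D(a) = 6*a
A = -193 (A = -3 - 190 = -193)
Q(Y, o) = -139 (Q(Y, o) = 6*9 - 193 = 54 - 193 = -139)
Q(661, -698) - 1*76223 = -139 - 1*76223 = -139 - 76223 = -76362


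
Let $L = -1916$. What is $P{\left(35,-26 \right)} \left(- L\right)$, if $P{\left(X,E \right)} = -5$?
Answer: $-9580$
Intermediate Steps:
$P{\left(35,-26 \right)} \left(- L\right) = - 5 \left(\left(-1\right) \left(-1916\right)\right) = \left(-5\right) 1916 = -9580$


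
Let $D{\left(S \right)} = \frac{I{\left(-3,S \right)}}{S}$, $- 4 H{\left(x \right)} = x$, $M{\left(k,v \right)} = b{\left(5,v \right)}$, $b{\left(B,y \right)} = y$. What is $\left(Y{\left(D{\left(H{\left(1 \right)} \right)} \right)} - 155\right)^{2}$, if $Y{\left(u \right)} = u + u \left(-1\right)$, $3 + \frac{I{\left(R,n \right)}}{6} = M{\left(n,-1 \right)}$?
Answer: $24025$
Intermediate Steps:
$M{\left(k,v \right)} = v$
$I{\left(R,n \right)} = -24$ ($I{\left(R,n \right)} = -18 + 6 \left(-1\right) = -18 - 6 = -24$)
$H{\left(x \right)} = - \frac{x}{4}$
$D{\left(S \right)} = - \frac{24}{S}$
$Y{\left(u \right)} = 0$ ($Y{\left(u \right)} = u - u = 0$)
$\left(Y{\left(D{\left(H{\left(1 \right)} \right)} \right)} - 155\right)^{2} = \left(0 - 155\right)^{2} = \left(-155\right)^{2} = 24025$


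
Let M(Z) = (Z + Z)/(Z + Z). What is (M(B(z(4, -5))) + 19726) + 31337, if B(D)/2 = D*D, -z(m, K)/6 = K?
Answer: 51064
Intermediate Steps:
z(m, K) = -6*K
B(D) = 2*D² (B(D) = 2*(D*D) = 2*D²)
M(Z) = 1 (M(Z) = (2*Z)/((2*Z)) = (2*Z)*(1/(2*Z)) = 1)
(M(B(z(4, -5))) + 19726) + 31337 = (1 + 19726) + 31337 = 19727 + 31337 = 51064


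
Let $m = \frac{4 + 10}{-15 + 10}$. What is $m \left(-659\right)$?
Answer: $\frac{9226}{5} \approx 1845.2$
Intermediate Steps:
$m = - \frac{14}{5}$ ($m = \frac{14}{-5} = 14 \left(- \frac{1}{5}\right) = - \frac{14}{5} \approx -2.8$)
$m \left(-659\right) = \left(- \frac{14}{5}\right) \left(-659\right) = \frac{9226}{5}$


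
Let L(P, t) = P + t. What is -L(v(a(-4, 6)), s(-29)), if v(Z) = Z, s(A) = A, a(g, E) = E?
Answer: 23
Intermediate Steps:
-L(v(a(-4, 6)), s(-29)) = -(6 - 29) = -1*(-23) = 23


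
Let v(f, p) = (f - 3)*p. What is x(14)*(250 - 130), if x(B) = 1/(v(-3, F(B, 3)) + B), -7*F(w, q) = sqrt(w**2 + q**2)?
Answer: 5145/139 - 315*sqrt(205)/139 ≈ 4.5675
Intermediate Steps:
F(w, q) = -sqrt(q**2 + w**2)/7 (F(w, q) = -sqrt(w**2 + q**2)/7 = -sqrt(q**2 + w**2)/7)
v(f, p) = p*(-3 + f) (v(f, p) = (-3 + f)*p = p*(-3 + f))
x(B) = 1/(B + 6*sqrt(9 + B**2)/7) (x(B) = 1/((-sqrt(3**2 + B**2)/7)*(-3 - 3) + B) = 1/(-sqrt(9 + B**2)/7*(-6) + B) = 1/(6*sqrt(9 + B**2)/7 + B) = 1/(B + 6*sqrt(9 + B**2)/7))
x(14)*(250 - 130) = (7/(6*sqrt(9 + 14**2) + 7*14))*(250 - 130) = (7/(6*sqrt(9 + 196) + 98))*120 = (7/(6*sqrt(205) + 98))*120 = (7/(98 + 6*sqrt(205)))*120 = 840/(98 + 6*sqrt(205))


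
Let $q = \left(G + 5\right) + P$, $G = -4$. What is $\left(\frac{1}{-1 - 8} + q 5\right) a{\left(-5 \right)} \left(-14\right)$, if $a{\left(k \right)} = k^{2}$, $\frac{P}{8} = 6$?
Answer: $- \frac{771400}{9} \approx -85711.0$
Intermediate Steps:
$P = 48$ ($P = 8 \cdot 6 = 48$)
$q = 49$ ($q = \left(-4 + 5\right) + 48 = 1 + 48 = 49$)
$\left(\frac{1}{-1 - 8} + q 5\right) a{\left(-5 \right)} \left(-14\right) = \left(\frac{1}{-1 - 8} + 49 \cdot 5\right) \left(-5\right)^{2} \left(-14\right) = \left(\frac{1}{-1 - 8} + 245\right) 25 \left(-14\right) = \left(\frac{1}{-9} + 245\right) 25 \left(-14\right) = \left(- \frac{1}{9} + 245\right) 25 \left(-14\right) = \frac{2204}{9} \cdot 25 \left(-14\right) = \frac{55100}{9} \left(-14\right) = - \frac{771400}{9}$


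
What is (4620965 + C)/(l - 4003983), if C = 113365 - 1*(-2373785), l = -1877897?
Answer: -1421623/1176376 ≈ -1.2085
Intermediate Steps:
C = 2487150 (C = 113365 + 2373785 = 2487150)
(4620965 + C)/(l - 4003983) = (4620965 + 2487150)/(-1877897 - 4003983) = 7108115/(-5881880) = 7108115*(-1/5881880) = -1421623/1176376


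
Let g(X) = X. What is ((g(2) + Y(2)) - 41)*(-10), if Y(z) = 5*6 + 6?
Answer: 30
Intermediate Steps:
Y(z) = 36 (Y(z) = 30 + 6 = 36)
((g(2) + Y(2)) - 41)*(-10) = ((2 + 36) - 41)*(-10) = (38 - 41)*(-10) = -3*(-10) = 30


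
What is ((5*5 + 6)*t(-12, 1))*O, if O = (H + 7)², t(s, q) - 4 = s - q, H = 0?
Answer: -13671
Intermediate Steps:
t(s, q) = 4 + s - q (t(s, q) = 4 + (s - q) = 4 + s - q)
O = 49 (O = (0 + 7)² = 7² = 49)
((5*5 + 6)*t(-12, 1))*O = ((5*5 + 6)*(4 - 12 - 1*1))*49 = ((25 + 6)*(4 - 12 - 1))*49 = (31*(-9))*49 = -279*49 = -13671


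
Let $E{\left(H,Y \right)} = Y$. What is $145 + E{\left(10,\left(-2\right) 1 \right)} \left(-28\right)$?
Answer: $201$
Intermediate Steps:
$145 + E{\left(10,\left(-2\right) 1 \right)} \left(-28\right) = 145 + \left(-2\right) 1 \left(-28\right) = 145 - -56 = 145 + 56 = 201$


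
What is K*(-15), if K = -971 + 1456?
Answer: -7275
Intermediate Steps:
K = 485
K*(-15) = 485*(-15) = -7275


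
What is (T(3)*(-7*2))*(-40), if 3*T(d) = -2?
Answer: -1120/3 ≈ -373.33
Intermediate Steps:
T(d) = -2/3 (T(d) = (1/3)*(-2) = -2/3)
(T(3)*(-7*2))*(-40) = -(-14)*2/3*(-40) = -2/3*(-14)*(-40) = (28/3)*(-40) = -1120/3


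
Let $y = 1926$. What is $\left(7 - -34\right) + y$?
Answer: $1967$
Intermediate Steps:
$\left(7 - -34\right) + y = \left(7 - -34\right) + 1926 = \left(7 + 34\right) + 1926 = 41 + 1926 = 1967$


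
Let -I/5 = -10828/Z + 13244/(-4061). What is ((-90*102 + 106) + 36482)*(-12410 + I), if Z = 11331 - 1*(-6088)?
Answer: -24022897353425760/70738559 ≈ -3.3960e+8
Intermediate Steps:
Z = 17419 (Z = 11331 + 6088 = 17419)
I = 1373348720/70738559 (I = -5*(-10828/17419 + 13244/(-4061)) = -5*(-10828*1/17419 + 13244*(-1/4061)) = -5*(-10828/17419 - 13244/4061) = -5*(-274669744/70738559) = 1373348720/70738559 ≈ 19.414)
((-90*102 + 106) + 36482)*(-12410 + I) = ((-90*102 + 106) + 36482)*(-12410 + 1373348720/70738559) = ((-9180 + 106) + 36482)*(-876492168470/70738559) = (-9074 + 36482)*(-876492168470/70738559) = 27408*(-876492168470/70738559) = -24022897353425760/70738559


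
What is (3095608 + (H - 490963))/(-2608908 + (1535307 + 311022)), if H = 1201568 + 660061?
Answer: -1488758/254193 ≈ -5.8568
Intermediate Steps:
H = 1861629
(3095608 + (H - 490963))/(-2608908 + (1535307 + 311022)) = (3095608 + (1861629 - 490963))/(-2608908 + (1535307 + 311022)) = (3095608 + 1370666)/(-2608908 + 1846329) = 4466274/(-762579) = 4466274*(-1/762579) = -1488758/254193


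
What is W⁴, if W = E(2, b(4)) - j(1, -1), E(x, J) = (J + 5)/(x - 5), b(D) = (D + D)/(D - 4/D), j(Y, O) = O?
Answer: 38416/6561 ≈ 5.8552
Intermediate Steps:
b(D) = 2*D/(D - 4/D) (b(D) = (2*D)/(D - 4/D) = 2*D/(D - 4/D))
E(x, J) = (5 + J)/(-5 + x)
W = -14/9 (W = (5 + 2*4²/(-4 + 4²))/(-5 + 2) - 1*(-1) = (5 + 2*16/(-4 + 16))/(-3) + 1 = -(5 + 2*16/12)/3 + 1 = -(5 + 2*16*(1/12))/3 + 1 = -(5 + 8/3)/3 + 1 = -⅓*23/3 + 1 = -23/9 + 1 = -14/9 ≈ -1.5556)
W⁴ = (-14/9)⁴ = 38416/6561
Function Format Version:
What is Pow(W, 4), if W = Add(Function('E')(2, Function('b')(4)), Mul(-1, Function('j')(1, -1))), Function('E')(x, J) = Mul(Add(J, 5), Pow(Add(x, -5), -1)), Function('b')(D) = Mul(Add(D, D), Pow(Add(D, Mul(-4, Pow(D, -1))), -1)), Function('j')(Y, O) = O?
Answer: Rational(38416, 6561) ≈ 5.8552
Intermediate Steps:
Function('b')(D) = Mul(2, D, Pow(Add(D, Mul(-4, Pow(D, -1))), -1)) (Function('b')(D) = Mul(Mul(2, D), Pow(Add(D, Mul(-4, Pow(D, -1))), -1)) = Mul(2, D, Pow(Add(D, Mul(-4, Pow(D, -1))), -1)))
Function('E')(x, J) = Mul(Pow(Add(-5, x), -1), Add(5, J)) (Function('E')(x, J) = Mul(Add(5, J), Pow(Add(-5, x), -1)) = Mul(Pow(Add(-5, x), -1), Add(5, J)))
W = Rational(-14, 9) (W = Add(Mul(Pow(Add(-5, 2), -1), Add(5, Mul(2, Pow(4, 2), Pow(Add(-4, Pow(4, 2)), -1)))), Mul(-1, -1)) = Add(Mul(Pow(-3, -1), Add(5, Mul(2, 16, Pow(Add(-4, 16), -1)))), 1) = Add(Mul(Rational(-1, 3), Add(5, Mul(2, 16, Pow(12, -1)))), 1) = Add(Mul(Rational(-1, 3), Add(5, Mul(2, 16, Rational(1, 12)))), 1) = Add(Mul(Rational(-1, 3), Add(5, Rational(8, 3))), 1) = Add(Mul(Rational(-1, 3), Rational(23, 3)), 1) = Add(Rational(-23, 9), 1) = Rational(-14, 9) ≈ -1.5556)
Pow(W, 4) = Pow(Rational(-14, 9), 4) = Rational(38416, 6561)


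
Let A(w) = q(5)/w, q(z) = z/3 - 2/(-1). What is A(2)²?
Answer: 121/36 ≈ 3.3611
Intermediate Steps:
q(z) = 2 + z/3 (q(z) = z*(⅓) - 2*(-1) = z/3 + 2 = 2 + z/3)
A(w) = 11/(3*w) (A(w) = (2 + (⅓)*5)/w = (2 + 5/3)/w = 11/(3*w))
A(2)² = ((11/3)/2)² = ((11/3)*(½))² = (11/6)² = 121/36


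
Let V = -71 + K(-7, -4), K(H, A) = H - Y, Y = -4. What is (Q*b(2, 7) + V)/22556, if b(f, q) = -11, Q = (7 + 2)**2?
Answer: -965/22556 ≈ -0.042782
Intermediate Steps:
K(H, A) = 4 + H (K(H, A) = H - 1*(-4) = H + 4 = 4 + H)
Q = 81 (Q = 9**2 = 81)
V = -74 (V = -71 + (4 - 7) = -71 - 3 = -74)
(Q*b(2, 7) + V)/22556 = (81*(-11) - 74)/22556 = (-891 - 74)*(1/22556) = -965*1/22556 = -965/22556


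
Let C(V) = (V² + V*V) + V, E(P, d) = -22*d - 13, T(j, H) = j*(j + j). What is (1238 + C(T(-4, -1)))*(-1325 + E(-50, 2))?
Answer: -4585476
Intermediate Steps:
T(j, H) = 2*j² (T(j, H) = j*(2*j) = 2*j²)
E(P, d) = -13 - 22*d
C(V) = V + 2*V² (C(V) = (V² + V²) + V = 2*V² + V = V + 2*V²)
(1238 + C(T(-4, -1)))*(-1325 + E(-50, 2)) = (1238 + (2*(-4)²)*(1 + 2*(2*(-4)²)))*(-1325 + (-13 - 22*2)) = (1238 + (2*16)*(1 + 2*(2*16)))*(-1325 + (-13 - 44)) = (1238 + 32*(1 + 2*32))*(-1325 - 57) = (1238 + 32*(1 + 64))*(-1382) = (1238 + 32*65)*(-1382) = (1238 + 2080)*(-1382) = 3318*(-1382) = -4585476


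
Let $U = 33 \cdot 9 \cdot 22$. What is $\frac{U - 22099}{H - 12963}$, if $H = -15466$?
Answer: $\frac{15565}{28429} \approx 0.5475$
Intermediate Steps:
$U = 6534$ ($U = 297 \cdot 22 = 6534$)
$\frac{U - 22099}{H - 12963} = \frac{6534 - 22099}{-15466 - 12963} = - \frac{15565}{-28429} = \left(-15565\right) \left(- \frac{1}{28429}\right) = \frac{15565}{28429}$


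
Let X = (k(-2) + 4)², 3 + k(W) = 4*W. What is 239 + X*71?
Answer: 3718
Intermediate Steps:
k(W) = -3 + 4*W
X = 49 (X = ((-3 + 4*(-2)) + 4)² = ((-3 - 8) + 4)² = (-11 + 4)² = (-7)² = 49)
239 + X*71 = 239 + 49*71 = 239 + 3479 = 3718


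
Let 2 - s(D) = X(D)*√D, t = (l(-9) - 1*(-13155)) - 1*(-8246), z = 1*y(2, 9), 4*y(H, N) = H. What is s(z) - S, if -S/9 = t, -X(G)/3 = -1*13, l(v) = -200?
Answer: 190811 - 39*√2/2 ≈ 1.9078e+5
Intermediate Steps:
y(H, N) = H/4
X(G) = 39 (X(G) = -(-3)*13 = -3*(-13) = 39)
z = ½ (z = 1*((¼)*2) = 1*(½) = ½ ≈ 0.50000)
t = 21201 (t = (-200 - 1*(-13155)) - 1*(-8246) = (-200 + 13155) + 8246 = 12955 + 8246 = 21201)
s(D) = 2 - 39*√D
S = -190809 (S = -9*21201 = -190809)
s(z) - S = (2 - 39*√2/2) - 1*(-190809) = (2 - 39*√2/2) + 190809 = 190811 - 39*√2/2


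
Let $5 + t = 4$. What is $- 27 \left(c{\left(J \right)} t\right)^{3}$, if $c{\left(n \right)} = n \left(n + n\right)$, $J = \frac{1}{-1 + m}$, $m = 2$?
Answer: $216$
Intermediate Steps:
$t = -1$ ($t = -5 + 4 = -1$)
$J = 1$ ($J = \frac{1}{-1 + 2} = 1^{-1} = 1$)
$c{\left(n \right)} = 2 n^{2}$ ($c{\left(n \right)} = n 2 n = 2 n^{2}$)
$- 27 \left(c{\left(J \right)} t\right)^{3} = - 27 \left(2 \cdot 1^{2} \left(-1\right)\right)^{3} = - 27 \left(2 \cdot 1 \left(-1\right)\right)^{3} = - 27 \left(2 \left(-1\right)\right)^{3} = - 27 \left(-2\right)^{3} = \left(-27\right) \left(-8\right) = 216$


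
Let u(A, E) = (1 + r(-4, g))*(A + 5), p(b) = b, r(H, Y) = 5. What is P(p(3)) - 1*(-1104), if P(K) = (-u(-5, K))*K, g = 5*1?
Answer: 1104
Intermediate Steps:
g = 5
u(A, E) = 30 + 6*A (u(A, E) = (1 + 5)*(A + 5) = 6*(5 + A) = 30 + 6*A)
P(K) = 0 (P(K) = (-(30 + 6*(-5)))*K = (-(30 - 30))*K = (-1*0)*K = 0*K = 0)
P(p(3)) - 1*(-1104) = 0 - 1*(-1104) = 0 + 1104 = 1104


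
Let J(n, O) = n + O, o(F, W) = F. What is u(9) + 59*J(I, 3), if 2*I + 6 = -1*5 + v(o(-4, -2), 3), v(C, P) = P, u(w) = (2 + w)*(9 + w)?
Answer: 139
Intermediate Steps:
I = -4 (I = -3 + (-1*5 + 3)/2 = -3 + (-5 + 3)/2 = -3 + (½)*(-2) = -3 - 1 = -4)
J(n, O) = O + n
u(9) + 59*J(I, 3) = (18 + 9² + 11*9) + 59*(3 - 4) = (18 + 81 + 99) + 59*(-1) = 198 - 59 = 139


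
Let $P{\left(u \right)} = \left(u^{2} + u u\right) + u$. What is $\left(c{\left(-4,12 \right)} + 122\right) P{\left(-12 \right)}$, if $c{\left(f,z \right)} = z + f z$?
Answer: $23736$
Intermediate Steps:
$P{\left(u \right)} = u + 2 u^{2}$ ($P{\left(u \right)} = \left(u^{2} + u^{2}\right) + u = 2 u^{2} + u = u + 2 u^{2}$)
$\left(c{\left(-4,12 \right)} + 122\right) P{\left(-12 \right)} = \left(12 \left(1 - 4\right) + 122\right) \left(- 12 \left(1 + 2 \left(-12\right)\right)\right) = \left(12 \left(-3\right) + 122\right) \left(- 12 \left(1 - 24\right)\right) = \left(-36 + 122\right) \left(\left(-12\right) \left(-23\right)\right) = 86 \cdot 276 = 23736$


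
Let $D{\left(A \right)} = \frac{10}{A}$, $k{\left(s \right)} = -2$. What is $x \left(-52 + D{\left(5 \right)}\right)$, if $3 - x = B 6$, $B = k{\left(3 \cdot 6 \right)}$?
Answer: $-750$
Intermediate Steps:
$B = -2$
$x = 15$ ($x = 3 - \left(-2\right) 6 = 3 - -12 = 3 + 12 = 15$)
$x \left(-52 + D{\left(5 \right)}\right) = 15 \left(-52 + \frac{10}{5}\right) = 15 \left(-52 + 10 \cdot \frac{1}{5}\right) = 15 \left(-52 + 2\right) = 15 \left(-50\right) = -750$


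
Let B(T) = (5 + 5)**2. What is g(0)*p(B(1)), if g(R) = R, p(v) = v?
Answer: 0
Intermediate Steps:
B(T) = 100 (B(T) = 10**2 = 100)
g(0)*p(B(1)) = 0*100 = 0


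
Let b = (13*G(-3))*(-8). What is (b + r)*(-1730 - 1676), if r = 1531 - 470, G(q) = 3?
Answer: -2551094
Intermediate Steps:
b = -312 (b = (13*3)*(-8) = 39*(-8) = -312)
r = 1061
(b + r)*(-1730 - 1676) = (-312 + 1061)*(-1730 - 1676) = 749*(-3406) = -2551094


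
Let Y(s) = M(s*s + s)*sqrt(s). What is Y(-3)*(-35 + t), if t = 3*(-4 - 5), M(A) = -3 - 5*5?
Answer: 1736*I*sqrt(3) ≈ 3006.8*I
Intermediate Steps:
M(A) = -28 (M(A) = -3 - 25 = -28)
Y(s) = -28*sqrt(s)
t = -27 (t = 3*(-9) = -27)
Y(-3)*(-35 + t) = (-28*I*sqrt(3))*(-35 - 27) = -28*I*sqrt(3)*(-62) = 1736*I*sqrt(3)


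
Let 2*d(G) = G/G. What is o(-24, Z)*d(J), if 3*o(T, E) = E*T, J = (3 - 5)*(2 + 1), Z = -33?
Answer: 132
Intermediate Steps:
J = -6 (J = -2*3 = -6)
d(G) = 1/2 (d(G) = (G/G)/2 = (1/2)*1 = 1/2)
o(T, E) = E*T/3 (o(T, E) = (E*T)/3 = E*T/3)
o(-24, Z)*d(J) = ((1/3)*(-33)*(-24))*(1/2) = 264*(1/2) = 132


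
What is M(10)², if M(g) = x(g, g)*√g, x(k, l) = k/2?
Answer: 250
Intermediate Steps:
x(k, l) = k/2 (x(k, l) = k*(½) = k/2)
M(g) = g^(3/2)/2 (M(g) = (g/2)*√g = g^(3/2)/2)
M(10)² = (10^(3/2)/2)² = ((10*√10)/2)² = (5*√10)² = 250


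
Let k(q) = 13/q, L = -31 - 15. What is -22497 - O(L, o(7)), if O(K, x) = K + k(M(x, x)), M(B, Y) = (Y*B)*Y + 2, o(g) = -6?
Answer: -4804501/214 ≈ -22451.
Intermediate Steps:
M(B, Y) = 2 + B*Y**2 (M(B, Y) = (B*Y)*Y + 2 = B*Y**2 + 2 = 2 + B*Y**2)
L = -46
O(K, x) = K + 13/(2 + x**3) (O(K, x) = K + 13/(2 + x*x**2) = K + 13/(2 + x**3))
-22497 - O(L, o(7)) = -22497 - (13 - 46*(2 + (-6)**3))/(2 + (-6)**3) = -22497 - (13 - 46*(2 - 216))/(2 - 216) = -22497 - (13 - 46*(-214))/(-214) = -22497 - (-1)*(13 + 9844)/214 = -22497 - (-1)*9857/214 = -22497 - 1*(-9857/214) = -22497 + 9857/214 = -4804501/214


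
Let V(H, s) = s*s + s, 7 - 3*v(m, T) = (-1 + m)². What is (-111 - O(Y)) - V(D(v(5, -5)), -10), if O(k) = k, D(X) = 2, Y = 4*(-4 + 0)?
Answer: -185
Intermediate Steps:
Y = -16 (Y = 4*(-4) = -16)
v(m, T) = 7/3 - (-1 + m)²/3
V(H, s) = s + s² (V(H, s) = s² + s = s + s²)
(-111 - O(Y)) - V(D(v(5, -5)), -10) = (-111 - 1*(-16)) - (-10)*(1 - 10) = (-111 + 16) - (-10)*(-9) = -95 - 1*90 = -95 - 90 = -185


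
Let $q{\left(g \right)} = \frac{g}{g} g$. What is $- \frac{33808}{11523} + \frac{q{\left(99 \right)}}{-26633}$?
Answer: $- \frac{901549241}{306892059} \approx -2.9377$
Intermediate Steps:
$q{\left(g \right)} = g$ ($q{\left(g \right)} = 1 g = g$)
$- \frac{33808}{11523} + \frac{q{\left(99 \right)}}{-26633} = - \frac{33808}{11523} + \frac{99}{-26633} = \left(-33808\right) \frac{1}{11523} + 99 \left(- \frac{1}{26633}\right) = - \frac{33808}{11523} - \frac{99}{26633} = - \frac{901549241}{306892059}$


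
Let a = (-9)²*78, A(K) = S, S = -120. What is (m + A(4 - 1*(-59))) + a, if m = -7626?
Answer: -1428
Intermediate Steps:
A(K) = -120
a = 6318 (a = 81*78 = 6318)
(m + A(4 - 1*(-59))) + a = (-7626 - 120) + 6318 = -7746 + 6318 = -1428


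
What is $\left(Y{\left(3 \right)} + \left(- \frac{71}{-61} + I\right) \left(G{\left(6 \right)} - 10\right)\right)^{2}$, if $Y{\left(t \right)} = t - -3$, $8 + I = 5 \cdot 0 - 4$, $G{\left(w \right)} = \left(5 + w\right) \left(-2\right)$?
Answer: $\frac{463024324}{3721} \approx 1.2444 \cdot 10^{5}$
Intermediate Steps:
$G{\left(w \right)} = -10 - 2 w$
$I = -12$ ($I = -8 + \left(5 \cdot 0 - 4\right) = -8 + \left(0 - 4\right) = -8 - 4 = -12$)
$Y{\left(t \right)} = 3 + t$ ($Y{\left(t \right)} = t + 3 = 3 + t$)
$\left(Y{\left(3 \right)} + \left(- \frac{71}{-61} + I\right) \left(G{\left(6 \right)} - 10\right)\right)^{2} = \left(\left(3 + 3\right) + \left(- \frac{71}{-61} - 12\right) \left(\left(-10 - 12\right) - 10\right)\right)^{2} = \left(6 + \left(\left(-71\right) \left(- \frac{1}{61}\right) - 12\right) \left(\left(-10 - 12\right) - 10\right)\right)^{2} = \left(6 + \left(\frac{71}{61} - 12\right) \left(-22 - 10\right)\right)^{2} = \left(6 - - \frac{21152}{61}\right)^{2} = \left(6 + \frac{21152}{61}\right)^{2} = \left(\frac{21518}{61}\right)^{2} = \frac{463024324}{3721}$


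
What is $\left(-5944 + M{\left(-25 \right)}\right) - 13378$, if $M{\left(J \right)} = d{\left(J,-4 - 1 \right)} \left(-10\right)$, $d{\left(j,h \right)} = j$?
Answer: $-19072$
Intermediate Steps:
$M{\left(J \right)} = - 10 J$ ($M{\left(J \right)} = J \left(-10\right) = - 10 J$)
$\left(-5944 + M{\left(-25 \right)}\right) - 13378 = \left(-5944 - -250\right) - 13378 = \left(-5944 + 250\right) - 13378 = -5694 - 13378 = -19072$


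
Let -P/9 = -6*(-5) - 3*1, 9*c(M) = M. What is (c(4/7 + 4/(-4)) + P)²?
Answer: 26050816/441 ≈ 59072.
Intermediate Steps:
c(M) = M/9
P = -243 (P = -9*(-6*(-5) - 3*1) = -9*(30 - 3) = -9*27 = -243)
(c(4/7 + 4/(-4)) + P)² = ((4/7 + 4/(-4))/9 - 243)² = ((4*(⅐) + 4*(-¼))/9 - 243)² = ((4/7 - 1)/9 - 243)² = ((⅑)*(-3/7) - 243)² = (-1/21 - 243)² = (-5104/21)² = 26050816/441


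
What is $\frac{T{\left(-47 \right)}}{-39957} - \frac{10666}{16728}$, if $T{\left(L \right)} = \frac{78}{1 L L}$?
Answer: $- \frac{156905988907}{246082856244} \approx -0.63761$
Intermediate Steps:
$T{\left(L \right)} = \frac{78}{L^{2}}$ ($T{\left(L \right)} = \frac{78}{L L} = \frac{78}{L^{2}}$)
$\frac{T{\left(-47 \right)}}{-39957} - \frac{10666}{16728} = \frac{78 \cdot \frac{1}{2209}}{-39957} - \frac{10666}{16728} = 78 \cdot \frac{1}{2209} \left(- \frac{1}{39957}\right) - \frac{5333}{8364} = \frac{78}{2209} \left(- \frac{1}{39957}\right) - \frac{5333}{8364} = - \frac{26}{29421671} - \frac{5333}{8364} = - \frac{156905988907}{246082856244}$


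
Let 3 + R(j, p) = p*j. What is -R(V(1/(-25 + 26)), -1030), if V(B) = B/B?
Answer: 1033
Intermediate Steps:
V(B) = 1
R(j, p) = -3 + j*p (R(j, p) = -3 + p*j = -3 + j*p)
-R(V(1/(-25 + 26)), -1030) = -(-3 + 1*(-1030)) = -(-3 - 1030) = -1*(-1033) = 1033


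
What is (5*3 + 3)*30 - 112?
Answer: 428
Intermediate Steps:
(5*3 + 3)*30 - 112 = (15 + 3)*30 - 112 = 18*30 - 112 = 540 - 112 = 428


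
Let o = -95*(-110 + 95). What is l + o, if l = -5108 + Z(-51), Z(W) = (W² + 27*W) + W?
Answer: -2510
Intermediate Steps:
Z(W) = W² + 28*W
o = 1425 (o = -95*(-15) = 1425)
l = -3935 (l = -5108 - 51*(28 - 51) = -5108 - 51*(-23) = -5108 + 1173 = -3935)
l + o = -3935 + 1425 = -2510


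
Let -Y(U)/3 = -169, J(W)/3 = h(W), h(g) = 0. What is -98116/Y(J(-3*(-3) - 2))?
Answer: -98116/507 ≈ -193.52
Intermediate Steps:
J(W) = 0 (J(W) = 3*0 = 0)
Y(U) = 507 (Y(U) = -3*(-169) = 507)
-98116/Y(J(-3*(-3) - 2)) = -98116/507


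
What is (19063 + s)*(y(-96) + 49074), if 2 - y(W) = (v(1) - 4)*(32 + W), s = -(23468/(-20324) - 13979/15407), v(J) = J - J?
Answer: 10408909550392140/11183281 ≈ 9.3076e+8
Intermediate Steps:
v(J) = 0
s = 23060024/11183281 (s = -(23468*(-1/20324) - 13979*1/15407) = -(-5867/5081 - 1997/2201) = -1*(-23060024/11183281) = 23060024/11183281 ≈ 2.0620)
y(W) = 130 + 4*W (y(W) = 2 - (0 - 4)*(32 + W) = 2 - (-4)*(32 + W) = 2 - (-128 - 4*W) = 2 + (128 + 4*W) = 130 + 4*W)
(19063 + s)*(y(-96) + 49074) = (19063 + 23060024/11183281)*((130 + 4*(-96)) + 49074) = 213209945727*((130 - 384) + 49074)/11183281 = 213209945727*(-254 + 49074)/11183281 = (213209945727/11183281)*48820 = 10408909550392140/11183281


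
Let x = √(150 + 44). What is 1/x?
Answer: √194/194 ≈ 0.071796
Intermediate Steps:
x = √194 ≈ 13.928
1/x = 1/(√194) = √194/194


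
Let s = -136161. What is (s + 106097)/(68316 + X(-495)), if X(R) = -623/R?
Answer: -14881680/33817043 ≈ -0.44006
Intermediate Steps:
(s + 106097)/(68316 + X(-495)) = (-136161 + 106097)/(68316 - 623/(-495)) = -30064/(68316 - 623*(-1/495)) = -30064/(68316 + 623/495) = -30064/33817043/495 = -30064*495/33817043 = -14881680/33817043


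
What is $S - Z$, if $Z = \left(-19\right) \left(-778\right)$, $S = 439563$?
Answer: $424781$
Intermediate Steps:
$Z = 14782$
$S - Z = 439563 - 14782 = 424781$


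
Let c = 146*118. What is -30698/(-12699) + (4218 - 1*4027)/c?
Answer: 531290653/218778372 ≈ 2.4284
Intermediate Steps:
c = 17228
-30698/(-12699) + (4218 - 1*4027)/c = -30698/(-12699) + (4218 - 1*4027)/17228 = -30698*(-1/12699) + (4218 - 4027)*(1/17228) = 30698/12699 + 191*(1/17228) = 30698/12699 + 191/17228 = 531290653/218778372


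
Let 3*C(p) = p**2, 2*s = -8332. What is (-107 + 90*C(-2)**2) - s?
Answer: 4219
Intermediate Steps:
s = -4166 (s = (1/2)*(-8332) = -4166)
C(p) = p**2/3
(-107 + 90*C(-2)**2) - s = (-107 + 90*((1/3)*(-2)**2)**2) - 1*(-4166) = (-107 + 90*((1/3)*4)**2) + 4166 = (-107 + 90*(4/3)**2) + 4166 = (-107 + 90*(16/9)) + 4166 = (-107 + 160) + 4166 = 53 + 4166 = 4219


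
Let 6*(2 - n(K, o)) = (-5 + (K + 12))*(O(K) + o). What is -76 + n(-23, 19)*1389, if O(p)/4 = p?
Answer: -267690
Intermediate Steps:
O(p) = 4*p
n(K, o) = 2 - (7 + K)*(o + 4*K)/6 (n(K, o) = 2 - (-5 + (K + 12))*(4*K + o)/6 = 2 - (-5 + (12 + K))*(o + 4*K)/6 = 2 - (7 + K)*(o + 4*K)/6)
-76 + n(-23, 19)*1389 = -76 + (2 - 14/3*(-23) - 7/6*19 - 2/3*(-23)**2 - 1/6*(-23)*19)*1389 = -76 + (2 + 322/3 - 133/6 - 2/3*529 + 437/6)*1389 = -76 + (2 + 322/3 - 133/6 - 1058/3 + 437/6)*1389 = -76 - 578/3*1389 = -76 - 267614 = -267690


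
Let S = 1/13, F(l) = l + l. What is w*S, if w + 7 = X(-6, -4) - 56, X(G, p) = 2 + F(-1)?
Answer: -63/13 ≈ -4.8462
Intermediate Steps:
F(l) = 2*l
S = 1/13 ≈ 0.076923
X(G, p) = 0 (X(G, p) = 2 + 2*(-1) = 2 - 2 = 0)
w = -63 (w = -7 + (0 - 56) = -7 - 56 = -63)
w*S = -63*1/13 = -63/13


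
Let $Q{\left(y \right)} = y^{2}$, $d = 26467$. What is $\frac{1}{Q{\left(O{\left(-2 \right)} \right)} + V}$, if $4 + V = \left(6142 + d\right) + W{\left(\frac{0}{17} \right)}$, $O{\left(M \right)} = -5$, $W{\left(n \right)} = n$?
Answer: $\frac{1}{32630} \approx 3.0647 \cdot 10^{-5}$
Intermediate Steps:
$V = 32605$ ($V = -4 + \left(\left(6142 + 26467\right) + \frac{0}{17}\right) = -4 + \left(32609 + 0 \cdot \frac{1}{17}\right) = -4 + \left(32609 + 0\right) = -4 + 32609 = 32605$)
$\frac{1}{Q{\left(O{\left(-2 \right)} \right)} + V} = \frac{1}{\left(-5\right)^{2} + 32605} = \frac{1}{25 + 32605} = \frac{1}{32630}$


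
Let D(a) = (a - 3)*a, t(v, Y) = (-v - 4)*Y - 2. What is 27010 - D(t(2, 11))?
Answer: 22182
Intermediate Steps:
t(v, Y) = -2 + Y*(-4 - v) (t(v, Y) = (-4 - v)*Y - 2 = Y*(-4 - v) - 2 = -2 + Y*(-4 - v))
D(a) = a*(-3 + a) (D(a) = (-3 + a)*a = a*(-3 + a))
27010 - D(t(2, 11)) = 27010 - (-2 - 4*11 - 1*11*2)*(-3 + (-2 - 4*11 - 1*11*2)) = 27010 - (-2 - 44 - 22)*(-3 + (-2 - 44 - 22)) = 27010 - (-68)*(-3 - 68) = 27010 - (-68)*(-71) = 27010 - 1*4828 = 27010 - 4828 = 22182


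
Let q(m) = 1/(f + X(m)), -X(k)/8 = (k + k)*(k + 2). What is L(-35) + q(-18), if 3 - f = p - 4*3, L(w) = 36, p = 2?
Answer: 165419/4595 ≈ 36.000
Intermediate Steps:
f = 13 (f = 3 - (2 - 4*3) = 3 - (2 - 12) = 3 - 1*(-10) = 3 + 10 = 13)
X(k) = -16*k*(2 + k) (X(k) = -8*(k + k)*(k + 2) = -8*2*k*(2 + k) = -16*k*(2 + k))
q(m) = 1/(13 - 16*m*(2 + m))
L(-35) + q(-18) = 36 - 1/(-13 + 16*(-18)*(2 - 18)) = 36 - 1/(-13 + 16*(-18)*(-16)) = 36 - 1/(-13 + 4608) = 36 - 1/4595 = 165419/4595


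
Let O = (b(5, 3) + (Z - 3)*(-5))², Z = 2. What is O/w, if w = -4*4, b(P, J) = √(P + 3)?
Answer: -33/16 - 5*√2/4 ≈ -3.8303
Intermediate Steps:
b(P, J) = √(3 + P)
w = -16
O = (5 + 2*√2)² (O = (√(3 + 5) + (2 - 3)*(-5))² = (√8 - 1*(-5))² = (2*√2 + 5)² = (5 + 2*√2)² ≈ 61.284)
O/w = (33 + 20*√2)/(-16) = (33 + 20*√2)*(-1/16) = -33/16 - 5*√2/4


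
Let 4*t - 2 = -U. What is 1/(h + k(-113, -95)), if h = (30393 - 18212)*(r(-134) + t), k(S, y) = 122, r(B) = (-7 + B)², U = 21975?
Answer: 4/701029219 ≈ 5.7059e-9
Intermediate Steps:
t = -21973/4 (t = ½ + (-1*21975)/4 = ½ + (¼)*(-21975) = ½ - 21975/4 = -21973/4 ≈ -5493.3)
h = 701028731/4 (h = (30393 - 18212)*((-7 - 134)² - 21973/4) = 12181*((-141)² - 21973/4) = 12181*(19881 - 21973/4) = 12181*(57551/4) = 701028731/4 ≈ 1.7526e+8)
1/(h + k(-113, -95)) = 1/(701028731/4 + 122) = 1/(701029219/4) = 4/701029219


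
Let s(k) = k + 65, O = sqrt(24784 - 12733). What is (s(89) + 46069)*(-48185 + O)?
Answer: -2227255255 + 138669*sqrt(1339) ≈ -2.2222e+9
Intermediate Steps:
O = 3*sqrt(1339) (O = sqrt(12051) = 3*sqrt(1339) ≈ 109.78)
s(k) = 65 + k
(s(89) + 46069)*(-48185 + O) = ((65 + 89) + 46069)*(-48185 + 3*sqrt(1339)) = (154 + 46069)*(-48185 + 3*sqrt(1339)) = 46223*(-48185 + 3*sqrt(1339)) = -2227255255 + 138669*sqrt(1339)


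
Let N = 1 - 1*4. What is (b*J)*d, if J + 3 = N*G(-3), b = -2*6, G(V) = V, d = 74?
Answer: -5328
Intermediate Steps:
b = -12
N = -3 (N = 1 - 4 = -3)
J = 6 (J = -3 - 3*(-3) = -3 + 9 = 6)
(b*J)*d = -12*6*74 = -72*74 = -5328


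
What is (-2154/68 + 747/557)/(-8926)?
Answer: 574491/169040588 ≈ 0.0033985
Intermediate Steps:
(-2154/68 + 747/557)/(-8926) = (-2154*1/68 + 747*(1/557))*(-1/8926) = (-1077/34 + 747/557)*(-1/8926) = -574491/18938*(-1/8926) = 574491/169040588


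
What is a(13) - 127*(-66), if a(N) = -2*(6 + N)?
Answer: 8344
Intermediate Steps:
a(N) = -12 - 2*N
a(13) - 127*(-66) = (-12 - 2*13) - 127*(-66) = (-12 - 26) + 8382 = -38 + 8382 = 8344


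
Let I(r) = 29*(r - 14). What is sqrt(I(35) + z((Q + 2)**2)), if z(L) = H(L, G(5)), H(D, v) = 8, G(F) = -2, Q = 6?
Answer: sqrt(617) ≈ 24.839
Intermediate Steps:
I(r) = -406 + 29*r (I(r) = 29*(-14 + r) = -406 + 29*r)
z(L) = 8
sqrt(I(35) + z((Q + 2)**2)) = sqrt((-406 + 29*35) + 8) = sqrt((-406 + 1015) + 8) = sqrt(609 + 8) = sqrt(617)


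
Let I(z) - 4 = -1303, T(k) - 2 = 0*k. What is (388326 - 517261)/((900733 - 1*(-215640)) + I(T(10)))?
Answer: -128935/1115074 ≈ -0.11563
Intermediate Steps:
T(k) = 2 (T(k) = 2 + 0*k = 2 + 0 = 2)
I(z) = -1299 (I(z) = 4 - 1303 = -1299)
(388326 - 517261)/((900733 - 1*(-215640)) + I(T(10))) = (388326 - 517261)/((900733 - 1*(-215640)) - 1299) = -128935/((900733 + 215640) - 1299) = -128935/(1116373 - 1299) = -128935/1115074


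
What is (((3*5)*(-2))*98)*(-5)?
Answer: 14700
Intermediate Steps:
(((3*5)*(-2))*98)*(-5) = ((15*(-2))*98)*(-5) = -30*98*(-5) = -2940*(-5) = 14700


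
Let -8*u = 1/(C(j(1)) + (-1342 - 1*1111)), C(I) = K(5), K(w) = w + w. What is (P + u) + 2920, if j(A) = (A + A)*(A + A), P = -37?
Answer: 56345353/19544 ≈ 2883.0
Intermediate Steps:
j(A) = 4*A² (j(A) = (2*A)*(2*A) = 4*A²)
K(w) = 2*w
C(I) = 10 (C(I) = 2*5 = 10)
u = 1/19544 (u = -1/(8*(10 + (-1342 - 1*1111))) = -1/(8*(10 + (-1342 - 1111))) = -1/(8*(10 - 2453)) = -⅛/(-2443) = -⅛*(-1/2443) = 1/19544 ≈ 5.1167e-5)
(P + u) + 2920 = (-37 + 1/19544) + 2920 = -723127/19544 + 2920 = 56345353/19544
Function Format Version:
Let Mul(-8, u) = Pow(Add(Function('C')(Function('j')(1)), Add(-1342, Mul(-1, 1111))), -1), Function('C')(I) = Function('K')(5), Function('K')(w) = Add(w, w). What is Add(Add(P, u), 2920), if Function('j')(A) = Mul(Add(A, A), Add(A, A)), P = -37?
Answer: Rational(56345353, 19544) ≈ 2883.0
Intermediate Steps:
Function('j')(A) = Mul(4, Pow(A, 2)) (Function('j')(A) = Mul(Mul(2, A), Mul(2, A)) = Mul(4, Pow(A, 2)))
Function('K')(w) = Mul(2, w)
Function('C')(I) = 10 (Function('C')(I) = Mul(2, 5) = 10)
u = Rational(1, 19544) (u = Mul(Rational(-1, 8), Pow(Add(10, Add(-1342, Mul(-1, 1111))), -1)) = Mul(Rational(-1, 8), Pow(Add(10, Add(-1342, -1111)), -1)) = Mul(Rational(-1, 8), Pow(Add(10, -2453), -1)) = Mul(Rational(-1, 8), Pow(-2443, -1)) = Mul(Rational(-1, 8), Rational(-1, 2443)) = Rational(1, 19544) ≈ 5.1167e-5)
Add(Add(P, u), 2920) = Add(Add(-37, Rational(1, 19544)), 2920) = Add(Rational(-723127, 19544), 2920) = Rational(56345353, 19544)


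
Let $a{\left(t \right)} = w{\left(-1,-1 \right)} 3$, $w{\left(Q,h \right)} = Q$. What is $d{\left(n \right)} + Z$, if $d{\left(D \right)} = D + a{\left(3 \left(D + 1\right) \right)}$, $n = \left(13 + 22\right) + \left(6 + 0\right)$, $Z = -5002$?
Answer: $-4964$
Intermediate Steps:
$n = 41$ ($n = 35 + 6 = 41$)
$a{\left(t \right)} = -3$ ($a{\left(t \right)} = \left(-1\right) 3 = -3$)
$d{\left(D \right)} = -3 + D$ ($d{\left(D \right)} = D - 3 = -3 + D$)
$d{\left(n \right)} + Z = \left(-3 + 41\right) - 5002 = 38 - 5002 = -4964$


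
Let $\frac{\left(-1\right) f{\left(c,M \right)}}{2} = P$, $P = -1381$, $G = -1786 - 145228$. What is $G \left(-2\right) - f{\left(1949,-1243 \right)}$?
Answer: $291266$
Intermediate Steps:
$G = -147014$ ($G = -1786 - 145228 = -147014$)
$f{\left(c,M \right)} = 2762$ ($f{\left(c,M \right)} = \left(-2\right) \left(-1381\right) = 2762$)
$G \left(-2\right) - f{\left(1949,-1243 \right)} = \left(-147014\right) \left(-2\right) - 2762 = 294028 - 2762 = 291266$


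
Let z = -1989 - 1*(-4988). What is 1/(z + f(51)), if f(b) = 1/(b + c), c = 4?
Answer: 55/164946 ≈ 0.00033344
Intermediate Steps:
f(b) = 1/(4 + b) (f(b) = 1/(b + 4) = 1/(4 + b))
z = 2999 (z = -1989 + 4988 = 2999)
1/(z + f(51)) = 1/(2999 + 1/(4 + 51)) = 1/(2999 + 1/55) = 1/(164946/55) = 55/164946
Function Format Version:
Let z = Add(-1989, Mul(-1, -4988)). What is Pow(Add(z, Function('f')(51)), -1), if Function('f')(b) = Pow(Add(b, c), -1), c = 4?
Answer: Rational(55, 164946) ≈ 0.00033344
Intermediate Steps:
Function('f')(b) = Pow(Add(4, b), -1) (Function('f')(b) = Pow(Add(b, 4), -1) = Pow(Add(4, b), -1))
z = 2999 (z = Add(-1989, 4988) = 2999)
Pow(Add(z, Function('f')(51)), -1) = Pow(Add(2999, Pow(Add(4, 51), -1)), -1) = Pow(Add(2999, Pow(55, -1)), -1) = Pow(Add(2999, Rational(1, 55)), -1) = Pow(Rational(164946, 55), -1) = Rational(55, 164946)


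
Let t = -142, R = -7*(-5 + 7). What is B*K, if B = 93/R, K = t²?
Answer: -937626/7 ≈ -1.3395e+5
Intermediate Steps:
R = -14 (R = -7*2 = -14)
K = 20164 (K = (-142)² = 20164)
B = -93/14 (B = 93/(-14) = 93*(-1/14) = -93/14 ≈ -6.6429)
B*K = -93/14*20164 = -937626/7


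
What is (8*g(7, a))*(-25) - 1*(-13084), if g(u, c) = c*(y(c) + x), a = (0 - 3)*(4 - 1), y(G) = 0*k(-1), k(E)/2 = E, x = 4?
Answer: 20284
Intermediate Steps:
k(E) = 2*E
y(G) = 0 (y(G) = 0*(2*(-1)) = 0*(-2) = 0)
a = -9 (a = -3*3 = -9)
g(u, c) = 4*c (g(u, c) = c*(0 + 4) = c*4 = 4*c)
(8*g(7, a))*(-25) - 1*(-13084) = (8*(4*(-9)))*(-25) - 1*(-13084) = (8*(-36))*(-25) + 13084 = -288*(-25) + 13084 = 7200 + 13084 = 20284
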